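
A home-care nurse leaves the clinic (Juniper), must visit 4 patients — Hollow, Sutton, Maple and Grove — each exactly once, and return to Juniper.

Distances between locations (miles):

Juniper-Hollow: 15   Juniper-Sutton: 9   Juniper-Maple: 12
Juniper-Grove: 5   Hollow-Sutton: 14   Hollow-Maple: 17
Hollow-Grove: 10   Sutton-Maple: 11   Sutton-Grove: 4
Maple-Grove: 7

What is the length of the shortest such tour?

With 4 stops there are 4!/2 = 12 distinct round trips (a route and its reverse cost the same).
Juniper→Hollow→Sutton→Maple→Grove→Juniper: 15+14+11+7+5 = 52
Juniper→Hollow→Sutton→Grove→Maple→Juniper: 15+14+4+7+12 = 52
Juniper→Hollow→Maple→Sutton→Grove→Juniper: 15+17+11+4+5 = 52
Juniper→Hollow→Maple→Grove→Sutton→Juniper: 15+17+7+4+9 = 52
Juniper→Hollow→Grove→Sutton→Maple→Juniper: 15+10+4+11+12 = 52
Juniper→Hollow→Grove→Maple→Sutton→Juniper: 15+10+7+11+9 = 52
Juniper→Sutton→Hollow→Maple→Grove→Juniper: 9+14+17+7+5 = 52
Juniper→Sutton→Hollow→Grove→Maple→Juniper: 9+14+10+7+12 = 52
Juniper→Sutton→Maple→Hollow→Grove→Juniper: 9+11+17+10+5 = 52
Juniper→Sutton→Grove→Hollow→Maple→Juniper: 9+4+10+17+12 = 52
Juniper→Maple→Hollow→Sutton→Grove→Juniper: 12+17+14+4+5 = 52
Juniper→Maple→Sutton→Hollow→Grove→Juniper: 12+11+14+10+5 = 52
The minimum is 52.
One optimal route: Juniper → Hollow → Sutton → Maple → Grove → Juniper (or its reverse).

Minimum total distance: 52 miles.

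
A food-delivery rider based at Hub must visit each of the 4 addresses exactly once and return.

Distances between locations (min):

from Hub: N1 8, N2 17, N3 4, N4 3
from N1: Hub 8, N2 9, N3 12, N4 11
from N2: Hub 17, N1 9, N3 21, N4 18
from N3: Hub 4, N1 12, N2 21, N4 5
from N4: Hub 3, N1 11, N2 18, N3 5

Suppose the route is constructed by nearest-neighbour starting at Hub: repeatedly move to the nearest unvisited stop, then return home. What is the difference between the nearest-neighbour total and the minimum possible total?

Hub: N4=3, N3=4, N1=8, N2=17 ⇒ N4
N4: N3=5, N1=11, N2=18 ⇒ N3
N3: N1=12, N2=21 ⇒ N1
N1: N2=9 ⇒ N2
NN route Hub → N4 → N3 → N1 → N2 → Hub costs 46.
Optimal: Hub → N1 → N2 → N4 → N3 → Hub costs 44 (by enumerating all 12 distinct tours).
Excess = 46 − 44 = 2.

2 min longer than the optimal tour.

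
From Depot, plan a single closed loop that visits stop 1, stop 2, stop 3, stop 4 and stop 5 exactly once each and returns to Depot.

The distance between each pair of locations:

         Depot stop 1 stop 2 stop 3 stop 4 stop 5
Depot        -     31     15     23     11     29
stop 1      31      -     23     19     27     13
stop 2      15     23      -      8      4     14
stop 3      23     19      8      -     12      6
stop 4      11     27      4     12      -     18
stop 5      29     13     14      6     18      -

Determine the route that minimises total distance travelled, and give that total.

There are 60 distinct closed tours to check (reversals are equivalent).
Depot→stop 1→stop 2→stop 3→stop 4→stop 5→Depot: 31+23+8+12+18+29 = 121
Depot→stop 1→stop 2→stop 3→stop 5→stop 4→Depot: 31+23+8+6+18+11 = 97
Depot→stop 1→stop 2→stop 4→stop 3→stop 5→Depot: 31+23+4+12+6+29 = 105
Depot→stop 1→stop 2→stop 4→stop 5→stop 3→Depot: 31+23+4+18+6+23 = 105
Depot→stop 1→stop 2→stop 5→stop 3→stop 4→Depot: 31+23+14+6+12+11 = 97
Depot→stop 1→stop 2→stop 5→stop 4→stop 3→Depot: 31+23+14+18+12+23 = 121
Depot→stop 1→stop 3→stop 2→stop 4→stop 5→Depot: 31+19+8+4+18+29 = 109
Depot→stop 1→stop 3→stop 2→stop 5→stop 4→Depot: 31+19+8+14+18+11 = 101
Depot→stop 1→stop 3→stop 4→stop 2→stop 5→Depot: 31+19+12+4+14+29 = 109
Depot→stop 1→stop 3→stop 4→stop 5→stop 2→Depot: 31+19+12+18+14+15 = 109
Depot→stop 1→stop 3→stop 5→stop 2→stop 4→Depot: 31+19+6+14+4+11 = 85
Depot→stop 1→stop 3→stop 5→stop 4→stop 2→Depot: 31+19+6+18+4+15 = 93
Depot→stop 1→stop 4→stop 2→stop 3→stop 5→Depot: 31+27+4+8+6+29 = 105
Depot→stop 1→stop 4→stop 2→stop 5→stop 3→Depot: 31+27+4+14+6+23 = 105
… (46 more)
Depot→stop 1→stop 5→stop 3→stop 2→stop 4→Depot: 31+13+6+8+4+11 = 73  ← best
The minimum is 73.
One optimal route: Depot → stop 1 → stop 5 → stop 3 → stop 2 → stop 4 → Depot (or its reverse).

Minimum total distance: 73.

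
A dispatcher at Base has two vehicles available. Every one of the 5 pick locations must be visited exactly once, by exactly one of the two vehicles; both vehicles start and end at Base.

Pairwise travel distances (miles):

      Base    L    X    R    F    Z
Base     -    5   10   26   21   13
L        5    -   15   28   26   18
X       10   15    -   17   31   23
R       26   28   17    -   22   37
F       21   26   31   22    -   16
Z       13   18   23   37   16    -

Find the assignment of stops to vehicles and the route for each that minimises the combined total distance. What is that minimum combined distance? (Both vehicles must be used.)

Try each way of splitting the stops between the two vehicles (each non-empty) and, for each split, find the best tour for each vehicle:
  {L} + {X, R, F, Z}: 10 + 78 = 88
  {X} + {L, R, F, Z}: 20 + 84 = 104
  {L, X} + {R, F, Z}: 30 + 77 = 107
  {R} + {L, X, F, Z}: 52 + 80 = 132
  {L, R} + {X, F, Z}: 59 + 70 = 129
  {X, R} + {L, F, Z}: 53 + 60 = 113
  … (15 splits in total)
Best: vehicle 1 Base → L → Base = 10; vehicle 2 Base → X → R → F → Z → Base = 78; combined 88.

88 miles — the smallest possible combined total.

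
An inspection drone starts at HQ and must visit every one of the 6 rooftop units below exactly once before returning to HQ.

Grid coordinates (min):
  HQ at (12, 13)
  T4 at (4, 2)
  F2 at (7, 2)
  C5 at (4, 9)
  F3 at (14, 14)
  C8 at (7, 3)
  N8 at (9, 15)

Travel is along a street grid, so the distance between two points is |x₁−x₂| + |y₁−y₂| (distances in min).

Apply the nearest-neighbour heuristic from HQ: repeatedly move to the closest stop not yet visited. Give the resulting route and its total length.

From HQ: distances to unvisited — F3=3, N8=5, C5=12, C8=15, F2=16, T4=19. Nearest is F3 (3).
From F3: distances to unvisited — N8=6, C5=15, C8=18, F2=19, T4=22. Nearest is N8 (6).
From N8: distances to unvisited — C5=11, C8=14, F2=15, T4=18. Nearest is C5 (11).
From C5: distances to unvisited — T4=7, C8=9, F2=10. Nearest is T4 (7).
From T4: distances to unvisited — F2=3, C8=4. Nearest is F2 (3).
From F2: distances to unvisited — C8=1. Nearest is C8 (1).
Return C8→HQ: 15.
Total = 3 + 6 + 11 + 7 + 3 + 1 + 15 = 46.

Total distance 46 min via the nearest-neighbour route HQ → F3 → N8 → C5 → T4 → F2 → C8 → HQ.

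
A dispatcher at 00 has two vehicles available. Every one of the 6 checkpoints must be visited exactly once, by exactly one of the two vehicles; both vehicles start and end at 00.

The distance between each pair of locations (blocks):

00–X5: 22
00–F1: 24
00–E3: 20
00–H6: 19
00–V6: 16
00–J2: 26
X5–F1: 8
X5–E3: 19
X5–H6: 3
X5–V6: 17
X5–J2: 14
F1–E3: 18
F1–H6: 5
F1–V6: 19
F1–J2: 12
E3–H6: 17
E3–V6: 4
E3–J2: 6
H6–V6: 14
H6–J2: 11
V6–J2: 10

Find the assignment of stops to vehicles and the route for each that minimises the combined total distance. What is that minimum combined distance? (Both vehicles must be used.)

Minimum combined distance: 100 blocks.

Check every non-empty split of the stops between the two vehicles; for each half take its own optimal tour:
  {X5} + {F1, E3, H6, V6, J2}: 44 + 62 = 106
  {F1} + {X5, E3, H6, V6, J2}: 48 + 62 = 110
  {X5, F1} + {E3, H6, V6, J2}: 54 + 56 = 110
  {E3} + {X5, F1, H6, V6, J2}: 40 + 68 = 108
  {X5, E3} + {F1, H6, V6, J2}: 61 + 62 = 123
  {F1, E3} + {X5, H6, V6, J2}: 62 + 62 = 124
  … (31 splits in total)
  {V6} + {X5, F1, E3, H6, J2}: 32 + 68 = 100  ← best
Best: vehicle 1 00 → V6 → 00 = 32; vehicle 2 00 → X5 → H6 → F1 → J2 → E3 → 00 = 68; combined 100.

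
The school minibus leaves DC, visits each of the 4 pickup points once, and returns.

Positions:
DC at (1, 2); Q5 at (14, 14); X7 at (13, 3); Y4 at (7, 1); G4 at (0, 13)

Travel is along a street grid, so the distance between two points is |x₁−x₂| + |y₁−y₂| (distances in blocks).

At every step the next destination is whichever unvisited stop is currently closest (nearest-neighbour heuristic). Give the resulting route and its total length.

At DC the remaining stops are Y4 7, G4 12, X7 13, Q5 25; go to Y4.
At Y4 the remaining stops are X7 8, G4 19, Q5 20; go to X7.
At X7 the remaining stops are Q5 12, G4 23; go to Q5.
At Q5 the remaining stops are G4 15; go to G4.
Return G4→DC: 12.
Total = 7 + 8 + 12 + 15 + 12 = 54.

Total distance 54 blocks via the nearest-neighbour route DC → Y4 → X7 → Q5 → G4 → DC.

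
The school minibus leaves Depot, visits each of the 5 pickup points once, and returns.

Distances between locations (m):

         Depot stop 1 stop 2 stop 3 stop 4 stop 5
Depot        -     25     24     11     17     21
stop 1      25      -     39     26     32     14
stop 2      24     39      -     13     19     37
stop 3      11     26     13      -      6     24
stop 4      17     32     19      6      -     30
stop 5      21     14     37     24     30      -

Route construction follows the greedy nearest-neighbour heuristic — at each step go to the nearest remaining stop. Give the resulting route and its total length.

Total distance 112 m via the nearest-neighbour route Depot → stop 3 → stop 4 → stop 2 → stop 5 → stop 1 → Depot.

Depot → [stop 3:11 / stop 4:17 / stop 5:21 / stop 2:24 / stop 1:25] → stop 3 (11)
stop 3 → [stop 4:6 / stop 2:13 / stop 5:24 / stop 1:26] → stop 4 (6)
stop 4 → [stop 2:19 / stop 5:30 / stop 1:32] → stop 2 (19)
stop 2 → [stop 5:37 / stop 1:39] → stop 5 (37)
stop 5 → [stop 1:14] → stop 1 (14)
Return stop 1→Depot: 25.
Total = 11 + 6 + 19 + 37 + 14 + 25 = 112.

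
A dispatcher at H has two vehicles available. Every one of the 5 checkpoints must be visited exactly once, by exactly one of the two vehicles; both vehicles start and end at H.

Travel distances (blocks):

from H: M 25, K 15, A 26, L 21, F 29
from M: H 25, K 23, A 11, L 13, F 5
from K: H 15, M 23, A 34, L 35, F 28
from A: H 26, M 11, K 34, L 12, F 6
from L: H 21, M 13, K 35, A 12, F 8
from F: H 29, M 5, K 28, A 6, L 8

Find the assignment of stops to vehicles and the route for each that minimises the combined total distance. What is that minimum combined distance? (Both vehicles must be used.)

99 blocks — the smallest possible combined total.

Try each way of splitting the stops between the two vehicles (each non-empty) and, for each split, find the best tour for each vehicle:
  {M} + {K, A, L, F}: 50 + 82 = 132
  {K} + {M, A, L, F}: 30 + 69 = 99
  {M, K} + {A, L, F}: 63 + 61 = 124
  {A} + {M, K, L, F}: 52 + 72 = 124
  {M, A} + {K, L, F}: 62 + 72 = 134
  {K, A} + {M, L, F}: 75 + 59 = 134
  … (15 splits in total)
Best: vehicle 1 H → K → H = 30; vehicle 2 H → M → F → A → L → H = 69; combined 99.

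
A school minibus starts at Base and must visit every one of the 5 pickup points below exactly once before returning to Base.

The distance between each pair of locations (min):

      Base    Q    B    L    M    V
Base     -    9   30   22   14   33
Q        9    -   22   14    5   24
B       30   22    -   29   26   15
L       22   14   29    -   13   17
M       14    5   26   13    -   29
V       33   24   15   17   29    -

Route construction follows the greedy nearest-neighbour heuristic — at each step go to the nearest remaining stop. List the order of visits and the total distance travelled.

From Base: distances to unvisited — Q=9, M=14, L=22, B=30, V=33. Nearest is Q (9).
From Q: distances to unvisited — M=5, L=14, B=22, V=24. Nearest is M (5).
From M: distances to unvisited — L=13, B=26, V=29. Nearest is L (13).
From L: distances to unvisited — V=17, B=29. Nearest is V (17).
From V: distances to unvisited — B=15. Nearest is B (15).
Return B→Base: 30.
Total = 9 + 5 + 13 + 17 + 15 + 30 = 89.

Nearest-neighbour total = 89 min; route Base → Q → M → L → V → B → Base.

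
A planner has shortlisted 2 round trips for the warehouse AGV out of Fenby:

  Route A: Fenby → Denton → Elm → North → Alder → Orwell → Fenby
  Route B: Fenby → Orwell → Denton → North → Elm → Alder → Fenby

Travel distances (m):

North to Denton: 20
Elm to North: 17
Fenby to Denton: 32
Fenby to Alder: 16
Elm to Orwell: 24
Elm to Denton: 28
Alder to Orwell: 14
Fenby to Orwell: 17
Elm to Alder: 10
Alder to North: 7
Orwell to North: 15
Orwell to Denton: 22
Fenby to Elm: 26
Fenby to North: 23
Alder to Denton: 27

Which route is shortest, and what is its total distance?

Route A: 32 + 28 + 17 + 7 + 14 + 17 = 115
Route B: 17 + 22 + 20 + 17 + 10 + 16 = 102

Shortest is Route B, total 102 m.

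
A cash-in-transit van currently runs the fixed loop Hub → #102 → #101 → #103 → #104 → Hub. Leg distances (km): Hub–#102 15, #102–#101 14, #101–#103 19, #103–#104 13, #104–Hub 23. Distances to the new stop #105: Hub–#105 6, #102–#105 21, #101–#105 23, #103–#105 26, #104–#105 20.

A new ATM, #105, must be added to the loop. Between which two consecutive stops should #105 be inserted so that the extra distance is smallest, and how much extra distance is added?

Insertion cost between consecutive stops i–j is d(i,#105) + d(#105,j) − d(i,j):
  between Hub and #102: 6 + 21 − 15 = 12
  between #102 and #101: 21 + 23 − 14 = 30
  between #101 and #103: 23 + 26 − 19 = 30
  between #103 and #104: 26 + 20 − 13 = 33
  between #104 and Hub: 20 + 6 − 23 = 3
Cheapest insertion is between #104 and Hub, adding 3.
New total = 84 + 3 = 87.

+3 km — insert #105 between #104 and Hub.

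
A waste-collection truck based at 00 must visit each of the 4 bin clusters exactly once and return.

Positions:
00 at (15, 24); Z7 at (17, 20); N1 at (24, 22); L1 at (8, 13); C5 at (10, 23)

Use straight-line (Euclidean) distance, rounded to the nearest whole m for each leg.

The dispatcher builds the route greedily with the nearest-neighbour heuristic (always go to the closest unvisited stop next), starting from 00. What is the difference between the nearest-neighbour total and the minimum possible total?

The nearest-neighbour route is 6 m longer than optimal.

00: Z7=4, C5=5, N1=9, L1=13 ⇒ Z7
Z7: N1=7, C5=8, L1=11 ⇒ N1
N1: C5=14, L1=18 ⇒ C5
C5: L1=10 ⇒ L1
NN route 00 → Z7 → N1 → C5 → L1 → 00 costs 48.
Optimal: 00 → N1 → Z7 → L1 → C5 → 00 costs 42 (by enumerating all 12 distinct tours).
Excess = 48 − 42 = 6.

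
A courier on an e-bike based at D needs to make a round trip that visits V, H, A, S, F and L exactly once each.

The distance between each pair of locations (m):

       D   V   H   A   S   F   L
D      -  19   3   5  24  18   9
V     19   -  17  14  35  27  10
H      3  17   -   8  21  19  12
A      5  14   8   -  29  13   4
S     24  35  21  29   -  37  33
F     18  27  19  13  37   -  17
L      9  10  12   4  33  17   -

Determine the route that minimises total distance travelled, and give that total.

Minimum total distance: 104 m.

With 6 stops there are 6!/2 = 360 distinct round trips (a route and its reverse cost the same).
D - V - H - A - S - F - L - D: 19+17+8+29+37+17+9 = 136
D - V - H - A - S - L - F - D: 19+17+8+29+33+17+18 = 141
D - V - H - A - F - S - L - D: 19+17+8+13+37+33+9 = 136
D - V - H - A - F - L - S - D: 19+17+8+13+17+33+24 = 131
D - V - H - A - L - S - F - D: 19+17+8+4+33+37+18 = 136
D - V - H - A - L - F - S - D: 19+17+8+4+17+37+24 = 126
D - V - H - S - A - F - L - D: 19+17+21+29+13+17+9 = 125
D - V - H - S - A - L - F - D: 19+17+21+29+4+17+18 = 125
… (352 more)
D - H - S - V - L - A - F - D: 3+21+35+10+4+13+18 = 104  ← best
The minimum is 104.
One optimal route: D → H → S → V → L → A → F → D (or its reverse).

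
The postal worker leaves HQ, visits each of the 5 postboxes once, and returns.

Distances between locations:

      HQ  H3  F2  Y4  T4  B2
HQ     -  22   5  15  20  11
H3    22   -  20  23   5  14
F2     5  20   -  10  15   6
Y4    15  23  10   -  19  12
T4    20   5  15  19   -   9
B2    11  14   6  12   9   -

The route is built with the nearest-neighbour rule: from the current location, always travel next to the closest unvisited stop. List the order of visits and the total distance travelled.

From HQ: distances to unvisited — F2=5, B2=11, Y4=15, T4=20, H3=22. Nearest is F2 (5).
From F2: distances to unvisited — B2=6, Y4=10, T4=15, H3=20. Nearest is B2 (6).
From B2: distances to unvisited — T4=9, Y4=12, H3=14. Nearest is T4 (9).
From T4: distances to unvisited — H3=5, Y4=19. Nearest is H3 (5).
From H3: distances to unvisited — Y4=23. Nearest is Y4 (23).
Return Y4→HQ: 15.
Total = 5 + 6 + 9 + 5 + 23 + 15 = 63.

Total distance 63 via the nearest-neighbour route HQ → F2 → B2 → T4 → H3 → Y4 → HQ.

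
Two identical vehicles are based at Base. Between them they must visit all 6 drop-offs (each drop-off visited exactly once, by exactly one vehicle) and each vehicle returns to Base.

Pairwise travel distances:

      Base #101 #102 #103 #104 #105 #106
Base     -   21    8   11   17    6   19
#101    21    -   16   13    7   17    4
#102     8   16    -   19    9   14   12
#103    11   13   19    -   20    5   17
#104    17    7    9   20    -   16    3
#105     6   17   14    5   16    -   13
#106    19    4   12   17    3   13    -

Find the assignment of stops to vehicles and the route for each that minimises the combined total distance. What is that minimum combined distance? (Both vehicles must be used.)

60 — the smallest possible combined total.

Check every non-empty split of the stops between the two vehicles; for each half take its own optimal tour:
  {#101} + {#102, #103, #104, #105, #106}: 42 + 48 = 90
  {#102} + {#101, #103, #104, #105, #106}: 16 + 48 = 64
  {#101, #102} + {#103, #104, #105, #106}: 45 + 48 = 93
  {#103} + {#101, #102, #104, #105, #106}: 22 + 47 = 69
  {#101, #103} + {#102, #104, #105, #106}: 45 + 39 = 84
  {#102, #103} + {#101, #104, #105, #106}: 38 + 47 = 85
  … (31 splits in total)
  {#105} + {#101, #102, #103, #104, #106}: 12 + 48 = 60  ← best
Best: vehicle 1 Base → #105 → Base = 12; vehicle 2 Base → #102 → #104 → #106 → #101 → #103 → Base = 48; combined 60.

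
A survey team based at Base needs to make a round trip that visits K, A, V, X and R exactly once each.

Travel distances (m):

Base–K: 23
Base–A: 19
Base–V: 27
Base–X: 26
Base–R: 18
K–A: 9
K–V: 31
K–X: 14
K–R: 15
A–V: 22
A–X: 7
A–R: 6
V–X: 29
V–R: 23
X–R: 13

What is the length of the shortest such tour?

100 m — the shortest possible round trip.

Base→K→A→V→X→R→Base: 23+9+22+29+13+18 = 114
Base→K→A→V→R→X→Base: 23+9+22+23+13+26 = 116
Base→K→A→X→V→R→Base: 23+9+7+29+23+18 = 109
Base→K→A→X→R→V→Base: 23+9+7+13+23+27 = 102
Base→K→A→R→V→X→Base: 23+9+6+23+29+26 = 116
Base→K→A→R→X→V→Base: 23+9+6+13+29+27 = 107
Base→K→V→A→X→R→Base: 23+31+22+7+13+18 = 114
Base→K→V→A→R→X→Base: 23+31+22+6+13+26 = 121
Base→K→V→X→A→R→Base: 23+31+29+7+6+18 = 114
Base→K→V→X→R→A→Base: 23+31+29+13+6+19 = 121
Base→K→V→R→A→X→Base: 23+31+23+6+7+26 = 116
Base→K→V→R→X→A→Base: 23+31+23+13+7+19 = 116
Base→K→X→A→V→R→Base: 23+14+7+22+23+18 = 107
Base→K→X→A→R→V→Base: 23+14+7+6+23+27 = 100
… (46 more)
The minimum is 100.
One optimal route: Base → K → X → A → R → V → Base (or its reverse).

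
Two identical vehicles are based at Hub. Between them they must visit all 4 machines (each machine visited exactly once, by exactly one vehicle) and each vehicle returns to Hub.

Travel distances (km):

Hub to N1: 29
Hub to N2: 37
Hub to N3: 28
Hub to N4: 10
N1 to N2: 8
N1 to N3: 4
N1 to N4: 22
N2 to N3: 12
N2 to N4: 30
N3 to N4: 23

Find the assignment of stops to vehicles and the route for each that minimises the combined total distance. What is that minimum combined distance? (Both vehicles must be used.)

Minimum combined distance: 97 km.

Try each way of splitting the stops between the two vehicles (each non-empty) and, for each split, find the best tour for each vehicle:
  {N1} + {N2, N3, N4}: 58 + 80 = 138
  {N2} + {N1, N3, N4}: 74 + 64 = 138
  {N1, N2} + {N3, N4}: 74 + 61 = 135
  {N3} + {N1, N2, N4}: 56 + 77 = 133
  {N1, N3} + {N2, N4}: 61 + 77 = 138
  {N2, N3} + {N1, N4}: 77 + 61 = 138
  … (7 splits in total)
  {N1, N2, N3} + {N4}: 77 + 20 = 97  ← best
Best: vehicle 1 Hub → N1 → N2 → N3 → Hub = 77; vehicle 2 Hub → N4 → Hub = 20; combined 97.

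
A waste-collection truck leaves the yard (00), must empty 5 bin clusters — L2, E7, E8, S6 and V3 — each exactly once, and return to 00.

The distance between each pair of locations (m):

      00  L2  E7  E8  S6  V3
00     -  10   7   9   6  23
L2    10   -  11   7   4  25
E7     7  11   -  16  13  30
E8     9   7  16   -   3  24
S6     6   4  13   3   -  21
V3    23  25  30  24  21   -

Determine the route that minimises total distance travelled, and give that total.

Shortest round trip = 72 m.

With 5 stops there are 5!/2 = 60 distinct round trips (a route and its reverse cost the same).
00 → L2 → E7 → E8 → S6 → V3 → 00: 10+11+16+3+21+23 = 84
00 → L2 → E7 → E8 → V3 → S6 → 00: 10+11+16+24+21+6 = 88
00 → L2 → E7 → S6 → E8 → V3 → 00: 10+11+13+3+24+23 = 84
00 → L2 → E7 → S6 → V3 → E8 → 00: 10+11+13+21+24+9 = 88
00 → L2 → E7 → V3 → E8 → S6 → 00: 10+11+30+24+3+6 = 84
00 → L2 → E7 → V3 → S6 → E8 → 00: 10+11+30+21+3+9 = 84
00 → L2 → E8 → E7 → S6 → V3 → 00: 10+7+16+13+21+23 = 90
00 → L2 → E8 → E7 → V3 → S6 → 00: 10+7+16+30+21+6 = 90
00 → L2 → E8 → S6 → E7 → V3 → 00: 10+7+3+13+30+23 = 86
00 → L2 → E8 → S6 → V3 → E7 → 00: 10+7+3+21+30+7 = 78
00 → L2 → E8 → V3 → E7 → S6 → 00: 10+7+24+30+13+6 = 90
00 → L2 → E8 → V3 → S6 → E7 → 00: 10+7+24+21+13+7 = 82
00 → L2 → S6 → E7 → E8 → V3 → 00: 10+4+13+16+24+23 = 90
00 → L2 → S6 → E7 → V3 → E8 → 00: 10+4+13+30+24+9 = 90
… (46 more)
00 → E7 → L2 → E8 → S6 → V3 → 00: 7+11+7+3+21+23 = 72  ← best
The minimum is 72.
One optimal route: 00 → E7 → L2 → E8 → S6 → V3 → 00 (or its reverse).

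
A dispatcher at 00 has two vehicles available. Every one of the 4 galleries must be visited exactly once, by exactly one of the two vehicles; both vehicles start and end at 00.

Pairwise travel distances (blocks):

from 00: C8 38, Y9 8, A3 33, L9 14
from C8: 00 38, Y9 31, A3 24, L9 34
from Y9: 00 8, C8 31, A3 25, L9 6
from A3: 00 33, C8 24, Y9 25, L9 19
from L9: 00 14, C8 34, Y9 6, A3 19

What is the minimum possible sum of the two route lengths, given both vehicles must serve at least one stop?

Check every non-empty split of the stops between the two vehicles; for each half take its own optimal tour:
  {C8} + {Y9, A3, L9}: 76 + 66 = 142
  {Y9} + {C8, A3, L9}: 16 + 95 = 111
  {C8, Y9} + {A3, L9}: 77 + 66 = 143
  {A3} + {C8, Y9, L9}: 66 + 86 = 152
  {C8, A3} + {Y9, L9}: 95 + 28 = 123
  {Y9, A3} + {C8, L9}: 66 + 86 = 152
  … (7 splits in total)
Best: vehicle 1 00 → Y9 → 00 = 16; vehicle 2 00 → C8 → A3 → L9 → 00 = 95; combined 111.

111 blocks — the smallest possible combined total.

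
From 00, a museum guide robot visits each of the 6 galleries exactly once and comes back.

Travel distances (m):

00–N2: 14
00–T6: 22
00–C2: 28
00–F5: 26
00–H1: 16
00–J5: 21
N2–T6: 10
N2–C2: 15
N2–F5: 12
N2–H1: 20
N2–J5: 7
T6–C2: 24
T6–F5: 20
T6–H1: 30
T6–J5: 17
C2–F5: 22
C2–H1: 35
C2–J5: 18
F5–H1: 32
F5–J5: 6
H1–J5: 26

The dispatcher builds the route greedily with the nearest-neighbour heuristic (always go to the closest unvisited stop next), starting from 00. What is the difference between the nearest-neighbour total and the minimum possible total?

Excess over optimum: 5 m.

00: N2=14, H1=16, J5=21, T6=22, F5=26, C2=28 ⇒ N2
N2: J5=7, T6=10, F5=12, C2=15, H1=20 ⇒ J5
J5: F5=6, T6=17, C2=18, H1=26 ⇒ F5
F5: T6=20, C2=22, H1=32 ⇒ T6
T6: C2=24, H1=30 ⇒ C2
C2: H1=35 ⇒ H1
NN route 00 → N2 → J5 → F5 → T6 → C2 → H1 → 00 costs 122.
Optimal: 00 → T6 → N2 → C2 → F5 → J5 → H1 → 00 costs 117 (by enumerating all 360 distinct tours).
Excess = 122 − 117 = 5.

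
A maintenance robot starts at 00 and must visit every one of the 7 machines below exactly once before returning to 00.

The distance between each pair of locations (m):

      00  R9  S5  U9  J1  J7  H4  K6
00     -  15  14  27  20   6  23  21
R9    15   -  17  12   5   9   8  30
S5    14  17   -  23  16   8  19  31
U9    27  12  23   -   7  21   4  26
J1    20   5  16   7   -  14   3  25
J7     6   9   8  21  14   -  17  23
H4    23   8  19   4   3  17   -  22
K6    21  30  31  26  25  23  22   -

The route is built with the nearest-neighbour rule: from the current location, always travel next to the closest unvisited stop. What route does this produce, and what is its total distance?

100 m along 00 → J7 → S5 → J1 → H4 → U9 → R9 → K6 → 00.

At 00 the remaining stops are J7 6, S5 14, R9 15, J1 20, K6 21, H4 23, U9 27; go to J7.
At J7 the remaining stops are S5 8, R9 9, J1 14, H4 17, U9 21, K6 23; go to S5.
At S5 the remaining stops are J1 16, R9 17, H4 19, U9 23, K6 31; go to J1.
At J1 the remaining stops are H4 3, R9 5, U9 7, K6 25; go to H4.
At H4 the remaining stops are U9 4, R9 8, K6 22; go to U9.
At U9 the remaining stops are R9 12, K6 26; go to R9.
At R9 the remaining stops are K6 30; go to K6.
Return K6→00: 21.
Total = 6 + 8 + 16 + 3 + 4 + 12 + 30 + 21 = 100.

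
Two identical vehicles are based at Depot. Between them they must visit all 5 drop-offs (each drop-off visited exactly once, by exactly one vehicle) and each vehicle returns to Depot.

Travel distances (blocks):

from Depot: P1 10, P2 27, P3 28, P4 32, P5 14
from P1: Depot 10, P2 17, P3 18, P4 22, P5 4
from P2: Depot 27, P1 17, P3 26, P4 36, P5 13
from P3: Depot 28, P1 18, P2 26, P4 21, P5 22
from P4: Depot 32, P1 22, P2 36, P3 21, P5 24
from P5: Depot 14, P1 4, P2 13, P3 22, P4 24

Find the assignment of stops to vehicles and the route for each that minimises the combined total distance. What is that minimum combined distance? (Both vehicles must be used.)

Try each way of splitting the stops between the two vehicles (each non-empty) and, for each split, find the best tour for each vehicle:
  {P1} + {P2, P3, P4, P5}: 20 + 106 = 126
  {P2} + {P1, P3, P4, P5}: 54 + 87 = 141
  {P1, P2} + {P3, P4, P5}: 54 + 87 = 141
  {P3} + {P1, P2, P4, P5}: 56 + 95 = 151
  {P1, P3} + {P2, P4, P5}: 56 + 95 = 151
  {P2, P3} + {P1, P4, P5}: 81 + 70 = 151
  … (15 splits in total)
Best: vehicle 1 Depot → P1 → Depot = 20; vehicle 2 Depot → P4 → P3 → P2 → P5 → Depot = 106; combined 126.

Minimum combined distance: 126 blocks.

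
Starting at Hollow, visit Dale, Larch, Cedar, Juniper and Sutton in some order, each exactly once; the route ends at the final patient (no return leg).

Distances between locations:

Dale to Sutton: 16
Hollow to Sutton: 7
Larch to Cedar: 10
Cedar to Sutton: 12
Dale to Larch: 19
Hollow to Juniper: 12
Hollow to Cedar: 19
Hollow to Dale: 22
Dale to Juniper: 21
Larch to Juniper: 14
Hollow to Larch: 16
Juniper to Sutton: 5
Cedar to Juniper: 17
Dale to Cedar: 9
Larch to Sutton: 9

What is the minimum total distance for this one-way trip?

Shortest open route: 45.

There are 5! = 120 possible orderings.
Hollow→Dale→Larch→Cedar→Juniper→Sutton: 22+19+10+17+5 = 73
Hollow→Dale→Larch→Cedar→Sutton→Juniper: 22+19+10+12+5 = 68
Hollow→Dale→Larch→Juniper→Cedar→Sutton: 22+19+14+17+12 = 84
Hollow→Dale→Larch→Juniper→Sutton→Cedar: 22+19+14+5+12 = 72
Hollow→Dale→Larch→Sutton→Cedar→Juniper: 22+19+9+12+17 = 79
Hollow→Dale→Larch→Sutton→Juniper→Cedar: 22+19+9+5+17 = 72
Hollow→Dale→Cedar→Larch→Juniper→Sutton: 22+9+10+14+5 = 60
Hollow→Dale→Cedar→Larch→Sutton→Juniper: 22+9+10+9+5 = 55
Hollow→Dale→Cedar→Juniper→Larch→Sutton: 22+9+17+14+9 = 71
Hollow→Dale→Cedar→Juniper→Sutton→Larch: 22+9+17+5+9 = 62
Hollow→Dale→Cedar→Sutton→Larch→Juniper: 22+9+12+9+14 = 66
Hollow→Dale→Cedar→Sutton→Juniper→Larch: 22+9+12+5+14 = 62
Hollow→Dale→Juniper→Larch→Cedar→Sutton: 22+21+14+10+12 = 79
Hollow→Dale→Juniper→Larch→Sutton→Cedar: 22+21+14+9+12 = 78
… (106 more)
Hollow→Juniper→Sutton→Larch→Cedar→Dale: 12+5+9+10+9 = 45  ← best
The minimum is 45.
One shortest path: Hollow → Juniper → Sutton → Larch → Cedar → Dale.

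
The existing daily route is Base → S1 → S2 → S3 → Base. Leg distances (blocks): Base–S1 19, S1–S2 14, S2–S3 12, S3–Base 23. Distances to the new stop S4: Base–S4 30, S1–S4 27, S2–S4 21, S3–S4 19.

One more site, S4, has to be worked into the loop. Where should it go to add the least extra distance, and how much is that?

Adding 26 blocks by placing S4 on the S3–Base leg.

Insertion cost between consecutive stops i–j is d(i,S4) + d(S4,j) − d(i,j):
  between Base and S1: 30 + 27 − 19 = 38
  between S1 and S2: 27 + 21 − 14 = 34
  between S2 and S3: 21 + 19 − 12 = 28
  between S3 and Base: 19 + 30 − 23 = 26
Cheapest insertion is between S3 and Base, adding 26.
New total = 68 + 26 = 94.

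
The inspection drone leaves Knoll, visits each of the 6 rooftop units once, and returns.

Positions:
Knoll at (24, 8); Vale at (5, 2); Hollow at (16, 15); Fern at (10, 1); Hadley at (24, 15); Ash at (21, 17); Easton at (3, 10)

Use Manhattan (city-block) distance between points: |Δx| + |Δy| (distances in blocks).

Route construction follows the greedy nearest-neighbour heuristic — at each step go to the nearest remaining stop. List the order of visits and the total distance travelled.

Nearest-neighbour total = 74 blocks; route Knoll → Hadley → Ash → Hollow → Easton → Vale → Fern → Knoll.

At Knoll the remaining stops are Hadley 7, Ash 12, Hollow 15, Fern 21, Easton 23, Vale 25; go to Hadley.
At Hadley the remaining stops are Ash 5, Hollow 8, Easton 26, Fern 28, Vale 32; go to Ash.
At Ash the remaining stops are Hollow 7, Easton 25, Fern 27, Vale 31; go to Hollow.
At Hollow the remaining stops are Easton 18, Fern 20, Vale 24; go to Easton.
At Easton the remaining stops are Vale 10, Fern 16; go to Vale.
At Vale the remaining stops are Fern 6; go to Fern.
Return Fern→Knoll: 21.
Total = 7 + 5 + 7 + 18 + 10 + 6 + 21 = 74.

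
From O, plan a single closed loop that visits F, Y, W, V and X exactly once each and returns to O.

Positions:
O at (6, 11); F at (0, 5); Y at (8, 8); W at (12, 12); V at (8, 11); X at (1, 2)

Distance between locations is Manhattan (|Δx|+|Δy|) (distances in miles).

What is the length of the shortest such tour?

44 miles — the shortest possible round trip.

O→F→Y→W→V→X→O: 12+11+8+5+16+14 = 66
O→F→Y→W→X→V→O: 12+11+8+21+16+2 = 70
O→F→Y→V→W→X→O: 12+11+3+5+21+14 = 66
O→F→Y→V→X→W→O: 12+11+3+16+21+7 = 70
O→F→Y→X→W→V→O: 12+11+13+21+5+2 = 64
O→F→Y→X→V→W→O: 12+11+13+16+5+7 = 64
O→F→W→Y→V→X→O: 12+19+8+3+16+14 = 72
O→F→W→Y→X→V→O: 12+19+8+13+16+2 = 70
O→F→W→V→Y→X→O: 12+19+5+3+13+14 = 66
O→F→W→V→X→Y→O: 12+19+5+16+13+5 = 70
O→F→W→X→Y→V→O: 12+19+21+13+3+2 = 70
O→F→W→X→V→Y→O: 12+19+21+16+3+5 = 76
O→F→V→Y→W→X→O: 12+14+3+8+21+14 = 72
O→F→V→Y→X→W→O: 12+14+3+13+21+7 = 70
… (46 more)
O→F→X→Y→W→V→O: 12+4+13+8+5+2 = 44  ← best
The minimum is 44.
One optimal route: O → F → X → Y → W → V → O (or its reverse).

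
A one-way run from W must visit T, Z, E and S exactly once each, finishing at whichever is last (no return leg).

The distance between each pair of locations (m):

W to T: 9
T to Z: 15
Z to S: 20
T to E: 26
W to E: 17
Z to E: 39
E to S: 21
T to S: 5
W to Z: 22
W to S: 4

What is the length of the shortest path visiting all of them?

58 m — the minimum one-way total.

There are 4! = 24 possible orderings.
W → T → Z → E → S: 9+15+39+21 = 84
W → T → Z → S → E: 9+15+20+21 = 65
W → T → E → Z → S: 9+26+39+20 = 94
W → T → E → S → Z: 9+26+21+20 = 76
W → T → S → Z → E: 9+5+20+39 = 73
W → T → S → E → Z: 9+5+21+39 = 74
W → Z → T → E → S: 22+15+26+21 = 84
W → Z → T → S → E: 22+15+5+21 = 63
W → Z → E → T → S: 22+39+26+5 = 92
W → Z → E → S → T: 22+39+21+5 = 87
W → Z → S → T → E: 22+20+5+26 = 73
W → Z → S → E → T: 22+20+21+26 = 89
W → E → T → Z → S: 17+26+15+20 = 78
W → E → T → S → Z: 17+26+5+20 = 68
… (10 more)
W → E → S → T → Z: 17+21+5+15 = 58  ← best
The minimum is 58.
One shortest path: W → E → S → T → Z.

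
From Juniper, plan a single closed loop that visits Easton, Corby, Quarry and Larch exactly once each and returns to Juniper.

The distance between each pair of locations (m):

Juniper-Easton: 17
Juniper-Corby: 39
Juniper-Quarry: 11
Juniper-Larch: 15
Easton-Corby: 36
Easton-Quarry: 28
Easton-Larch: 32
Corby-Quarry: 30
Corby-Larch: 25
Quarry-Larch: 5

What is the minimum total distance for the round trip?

Shortest round trip = 94 m.

There are 12 distinct closed tours to check (reversals are equivalent).
Juniper → Easton → Corby → Quarry → Larch → Juniper: 17+36+30+5+15 = 103
Juniper → Easton → Corby → Larch → Quarry → Juniper: 17+36+25+5+11 = 94
Juniper → Easton → Quarry → Corby → Larch → Juniper: 17+28+30+25+15 = 115
Juniper → Easton → Quarry → Larch → Corby → Juniper: 17+28+5+25+39 = 114
Juniper → Easton → Larch → Corby → Quarry → Juniper: 17+32+25+30+11 = 115
Juniper → Easton → Larch → Quarry → Corby → Juniper: 17+32+5+30+39 = 123
Juniper → Corby → Easton → Quarry → Larch → Juniper: 39+36+28+5+15 = 123
Juniper → Corby → Easton → Larch → Quarry → Juniper: 39+36+32+5+11 = 123
Juniper → Corby → Quarry → Easton → Larch → Juniper: 39+30+28+32+15 = 144
Juniper → Corby → Larch → Easton → Quarry → Juniper: 39+25+32+28+11 = 135
Juniper → Quarry → Easton → Corby → Larch → Juniper: 11+28+36+25+15 = 115
Juniper → Quarry → Corby → Easton → Larch → Juniper: 11+30+36+32+15 = 124
The minimum is 94.
One optimal route: Juniper → Easton → Corby → Larch → Quarry → Juniper (or its reverse).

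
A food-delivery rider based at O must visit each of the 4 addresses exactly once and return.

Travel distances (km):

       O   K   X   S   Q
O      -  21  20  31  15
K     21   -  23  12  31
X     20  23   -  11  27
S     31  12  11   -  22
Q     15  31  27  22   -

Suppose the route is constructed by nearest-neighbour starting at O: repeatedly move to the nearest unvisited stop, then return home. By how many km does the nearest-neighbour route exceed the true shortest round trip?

6 km longer than the optimal tour.

O: Q=15, X=20, K=21, S=31 ⇒ Q
Q: S=22, X=27, K=31 ⇒ S
S: X=11, K=12 ⇒ X
X: K=23 ⇒ K
NN route O → Q → S → X → K → O costs 92.
Optimal: O → K → S → X → Q → O costs 86 (by enumerating all 12 distinct tours).
Excess = 92 − 86 = 6.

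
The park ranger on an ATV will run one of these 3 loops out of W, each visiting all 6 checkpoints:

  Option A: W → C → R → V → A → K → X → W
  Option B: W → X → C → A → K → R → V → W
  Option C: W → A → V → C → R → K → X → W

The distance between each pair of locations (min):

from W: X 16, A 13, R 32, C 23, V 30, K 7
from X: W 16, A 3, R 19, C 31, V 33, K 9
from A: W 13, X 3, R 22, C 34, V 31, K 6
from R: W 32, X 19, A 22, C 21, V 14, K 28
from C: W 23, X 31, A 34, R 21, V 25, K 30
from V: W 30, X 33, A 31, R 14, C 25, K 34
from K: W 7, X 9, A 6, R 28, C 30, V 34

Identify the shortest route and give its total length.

Option A: 23 + 21 + 14 + 31 + 6 + 9 + 16 = 120
Option B: 16 + 31 + 34 + 6 + 28 + 14 + 30 = 159
Option C: 13 + 31 + 25 + 21 + 28 + 9 + 16 = 143

Shortest is Option A, total 120 min.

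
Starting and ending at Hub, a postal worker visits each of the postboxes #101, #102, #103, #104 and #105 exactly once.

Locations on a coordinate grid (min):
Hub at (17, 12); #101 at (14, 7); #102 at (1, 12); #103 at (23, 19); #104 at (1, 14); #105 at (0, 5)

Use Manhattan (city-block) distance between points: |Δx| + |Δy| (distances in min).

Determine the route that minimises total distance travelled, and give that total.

Shortest round trip = 74 min.

With 5 stops there are 5!/2 = 60 distinct round trips (a route and its reverse cost the same).
Hub - #101 - #102 - #103 - #104 - #105 - Hub: 8+18+29+27+10+24 = 116
Hub - #101 - #102 - #103 - #105 - #104 - Hub: 8+18+29+37+10+18 = 120
Hub - #101 - #102 - #104 - #103 - #105 - Hub: 8+18+2+27+37+24 = 116
Hub - #101 - #102 - #104 - #105 - #103 - Hub: 8+18+2+10+37+13 = 88
Hub - #101 - #102 - #105 - #103 - #104 - Hub: 8+18+8+37+27+18 = 116
Hub - #101 - #102 - #105 - #104 - #103 - Hub: 8+18+8+10+27+13 = 84
Hub - #101 - #103 - #102 - #104 - #105 - Hub: 8+21+29+2+10+24 = 94
Hub - #101 - #103 - #102 - #105 - #104 - Hub: 8+21+29+8+10+18 = 94
Hub - #101 - #103 - #104 - #102 - #105 - Hub: 8+21+27+2+8+24 = 90
Hub - #101 - #103 - #104 - #105 - #102 - Hub: 8+21+27+10+8+16 = 90
Hub - #101 - #103 - #105 - #102 - #104 - Hub: 8+21+37+8+2+18 = 94
Hub - #101 - #103 - #105 - #104 - #102 - Hub: 8+21+37+10+2+16 = 94
Hub - #101 - #104 - #102 - #103 - #105 - Hub: 8+20+2+29+37+24 = 120
Hub - #101 - #104 - #102 - #105 - #103 - Hub: 8+20+2+8+37+13 = 88
… (46 more)
Hub - #101 - #105 - #102 - #104 - #103 - Hub: 8+16+8+2+27+13 = 74  ← best
The minimum is 74.
One optimal route: Hub → #101 → #105 → #102 → #104 → #103 → Hub (or its reverse).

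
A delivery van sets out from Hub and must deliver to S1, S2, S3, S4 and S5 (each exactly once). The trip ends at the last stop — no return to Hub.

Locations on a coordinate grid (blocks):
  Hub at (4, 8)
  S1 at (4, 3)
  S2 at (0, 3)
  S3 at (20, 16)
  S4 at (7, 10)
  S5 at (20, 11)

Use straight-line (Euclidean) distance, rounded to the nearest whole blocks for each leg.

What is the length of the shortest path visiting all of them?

Shortest open route: 36 blocks.

There are 5! = 120 possible orderings.
Hub - S1 - S2 - S3 - S4 - S5: 5+4+24+14+13 = 60
Hub - S1 - S2 - S3 - S5 - S4: 5+4+24+5+13 = 51
Hub - S1 - S2 - S4 - S3 - S5: 5+4+10+14+5 = 38
Hub - S1 - S2 - S4 - S5 - S3: 5+4+10+13+5 = 37
Hub - S1 - S2 - S5 - S3 - S4: 5+4+22+5+14 = 50
Hub - S1 - S2 - S5 - S4 - S3: 5+4+22+13+14 = 58
Hub - S1 - S3 - S2 - S4 - S5: 5+21+24+10+13 = 73
Hub - S1 - S3 - S2 - S5 - S4: 5+21+24+22+13 = 85
Hub - S1 - S3 - S4 - S2 - S5: 5+21+14+10+22 = 72
Hub - S1 - S3 - S4 - S5 - S2: 5+21+14+13+22 = 75
Hub - S1 - S3 - S5 - S2 - S4: 5+21+5+22+10 = 63
Hub - S1 - S3 - S5 - S4 - S2: 5+21+5+13+10 = 54
Hub - S1 - S4 - S2 - S3 - S5: 5+8+10+24+5 = 52
Hub - S1 - S4 - S2 - S5 - S3: 5+8+10+22+5 = 50
… (106 more)
Hub - S2 - S1 - S4 - S5 - S3: 6+4+8+13+5 = 36  ← best
The minimum is 36.
One shortest path: Hub → S2 → S1 → S4 → S5 → S3.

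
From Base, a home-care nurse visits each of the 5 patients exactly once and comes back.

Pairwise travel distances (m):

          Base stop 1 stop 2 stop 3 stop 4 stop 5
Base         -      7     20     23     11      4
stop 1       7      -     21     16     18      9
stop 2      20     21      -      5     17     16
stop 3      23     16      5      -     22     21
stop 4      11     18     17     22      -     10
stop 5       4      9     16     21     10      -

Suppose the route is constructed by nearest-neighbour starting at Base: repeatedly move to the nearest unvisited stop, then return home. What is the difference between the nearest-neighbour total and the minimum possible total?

From Base: stop 5=4, stop 1=7, stop 4=11, stop 2=20, stop 3=23 → choose stop 5 (4).
From stop 5: stop 1=9, stop 4=10, stop 2=16, stop 3=21 → choose stop 1 (9).
From stop 1: stop 3=16, stop 4=18, stop 2=21 → choose stop 3 (16).
From stop 3: stop 2=5, stop 4=22 → choose stop 2 (5).
From stop 2: stop 4=17 → choose stop 4 (17).
NN route Base → stop 5 → stop 1 → stop 3 → stop 2 → stop 4 → Base costs 62.
Optimal: Base → stop 1 → stop 3 → stop 2 → stop 4 → stop 5 → Base costs 59 (by enumerating all 60 distinct tours).
Excess = 62 − 59 = 3.

3 m longer than the optimal tour.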